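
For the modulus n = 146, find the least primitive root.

5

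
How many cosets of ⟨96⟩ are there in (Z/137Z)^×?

17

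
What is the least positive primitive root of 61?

2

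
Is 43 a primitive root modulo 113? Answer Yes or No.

Yes

φ(113) = 113 − 1 = 112 = 2^4 · 7.
Test 43^(112/q) mod 113 for each prime factor q of 112:
43^56 ≡ 112 (mod 113)  [q = 2: ≢ 1 ✓]
43^16 ≡ 109 (mod 113)  [q = 7: ≢ 1 ✓]
Every test exponent gives a nontrivial residue, hence 43 generates the full group.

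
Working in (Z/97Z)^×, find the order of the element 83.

ord(83) | φ(97) = 97 − 1 = 96 = 2^5 · 3.
Divisors of 96: 1, 2, 3, 4, 6, 8, 12, 16, 24, 32, 48, 96.
Evaluate successive powers at the divisors of 96:
83^1 ≡ 83
83^2 ≡ 2
83^3 ≡ 69
83^4 ≡ 4
83^6 ≡ 8
83^8 ≡ 16
83^12 ≡ 64
83^16 ≡ 62
83^24 ≡ 22
83^32 ≡ 61
83^48 ≡ 96
83^96 ≡ 1
The smallest such exponent is 96, so the order of 83 is 96.

96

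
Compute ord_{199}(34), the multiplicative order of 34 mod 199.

Since 34 ∈ (Z/199Z)^×, its order divides φ(199) = 199 − 1 = 198 = 2 · 3^2 · 11.
Divisors of 198: 1, 2, 3, 6, 9, 11, 18, 22, 33, 66, 99, 198.
Test each divisor d:
34^1 ≡ 34 (mod 199)
34^2 ≡ 161 (mod 199)
34^3 ≡ 101 (mod 199)
34^6 ≡ 52 (mod 199)
34^9 ≡ 78 (mod 199)
34^11 ≡ 21 (mod 199)
34^18 ≡ 114 (mod 199)
34^22 ≡ 43 (mod 199)
34^33 ≡ 107 (mod 199)
34^66 ≡ 106 (mod 199)
34^99 ≡ 198 (mod 199)
34^198 ≡ 1 (mod 199) ✓
The smallest such exponent is 198, so the order of 34 is 198.

198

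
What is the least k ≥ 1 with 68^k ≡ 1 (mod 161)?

6

Since 68 ∈ (Z/161Z)^×, its order divides φ(161) = φ(7·23) = (7−1)·(23−1) = 6·22 = 132 = 2^2 · 3 · 11.
Divisors of 132: 1, 2, 3, 4, 6, 11, 12, 22, 33, 44, 66, 132.
Test each divisor d:
68^1 ≡ 68 (mod 161)
68^2 ≡ 116 (mod 161)
68^3 ≡ 160 (mod 161)
68^4 ≡ 93 (mod 161)
68^6 ≡ 1 (mod 161) ✓
The smallest such exponent is 6, so the order of 68 is 6.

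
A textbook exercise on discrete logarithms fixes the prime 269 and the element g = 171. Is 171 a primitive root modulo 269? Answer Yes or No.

φ(269) = 269 − 1 = 268 = 2^2 · 67.
171 is a primitive root mod 269 iff 171^(φ(269)/q) ≢ 1 for every prime q | φ(269), i.e. q ∈ {2, 67}.
171^134 ≡ 268 (mod 269)  [q = 2: ≢ 1 ✓]
171^4 ≡ 213 (mod 269)  [q = 67: ≢ 1 ✓]
Every test exponent gives a nontrivial residue, hence 171 generates the full group.

Yes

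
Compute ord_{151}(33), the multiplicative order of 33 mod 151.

Since 33 ∈ (Z/151Z)^×, its order divides φ(151) = 151 − 1 = 150 = 2 · 3 · 5^2.
Divisors of 150: 1, 2, 3, 5, 6, 10, 15, 25, 30, 50, 75, 150.
Test each divisor d:
33^1 ≡ 33 (mod 151)
33^2 ≡ 32 (mod 151)
33^3 ≡ 150 (mod 151)
33^5 ≡ 119 (mod 151)
33^6 ≡ 1 (mod 151) ✓
The smallest such exponent is 6, so the order of 33 is 6.

6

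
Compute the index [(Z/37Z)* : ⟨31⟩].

Since 31 ∈ (Z/37Z)^×, its order divides φ(37) = 37 − 1 = 36 = 2^2 · 3^2.
Divisors of 36: 1, 2, 3, 4, 6, 9, 12, 18, 36.
Test each divisor d:
31^1 ≡ 31
31^2 ≡ 36
31^3 ≡ 6
31^4 ≡ 1
Thus |⟨31⟩| = ord(31) = 4.
Index = |(Z/37Z)^×| / |⟨31⟩| = 36 / 4 = 9.

9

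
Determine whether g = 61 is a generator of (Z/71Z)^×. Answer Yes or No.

φ(71) = 71 − 1 = 70 = 2 · 5 · 7.
It suffices to check that the order of 61 is not a proper divisor of 70: compute 61^(70/q) for q ∈ {2, 5, 7}.
61^35 ≡ 70 (mod 71)  [q = 2: ≢ 1 ✓]
61^14 ≡ 25 (mod 71)  [q = 5: ≢ 1 ✓]
61^10 ≡ 30 (mod 71)  [q = 7: ≢ 1 ✓]
None equal 1, so ord_71(61) = 70: 61 is a primitive root.

Yes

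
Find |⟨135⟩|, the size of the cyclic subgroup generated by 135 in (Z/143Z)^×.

20

ord(135) | φ(143) = φ(11·13) = (11−1)·(13−1) = 10·12 = 120 = 2^3 · 3 · 5.
Divisors of 120: 1, 2, 3, 4, 5, 6, 8, 10, 12, 15, 20, 24, 30, 40, 60, 120.
Compute 135^d (mod 143) for the divisors d until we hit 1:
135^1 ≡ 135 (mod 143)
135^2 ≡ 64 (mod 143)
135^3 ≡ 60 (mod 143)
135^4 ≡ 92 (mod 143)
135^5 ≡ 122 (mod 143)
135^6 ≡ 25 (mod 143)
135^8 ≡ 27 (mod 143)
135^10 ≡ 12 (mod 143)
135^12 ≡ 53 (mod 143)
135^15 ≡ 34 (mod 143)
135^20 ≡ 1 (mod 143) ✓
The smallest such exponent is 20, so the order of 135 is 20.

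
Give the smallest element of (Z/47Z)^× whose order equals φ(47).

5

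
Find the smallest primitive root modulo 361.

φ(361) = φ(19^2) = 19·(19−1) = 342 = 2 · 3^2 · 19.
g is a primitive root iff g^(342/q) ≢ 1 (mod 361) for each prime q ∈ {2, 3, 19}.
g = 2: 2^171 ≡ 360; 2^114 ≡ 292; 2^18 ≡ 58 — none is 1, so 2 is a primitive root.
Hence the least primitive root of 361 is 2.

2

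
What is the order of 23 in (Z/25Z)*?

20

The order of 23 must divide φ(25) = φ(5^2) = 5·(5−1) = 20 = 2^2 · 5.
Divisors of 20: 1, 2, 4, 5, 10, 20.
Test each divisor d:
23^1 ≡ 23
23^2 ≡ 4
23^4 ≡ 16
23^5 ≡ 18
23^10 ≡ 24
23^20 ≡ 1
Hence ord(23) = 20.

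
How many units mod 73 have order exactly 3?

2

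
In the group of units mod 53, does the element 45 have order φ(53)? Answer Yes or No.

φ(53) = 53 − 1 = 52 = 2^2 · 13.
It suffices to check that the order of 45 is not a proper divisor of 52: compute 45^(52/q) for q ∈ {2, 13}.
45^26 ≡ 52 (mod 53)  [q = 2: ≢ 1 ✓]
45^4 ≡ 15 (mod 53)  [q = 13: ≢ 1 ✓]
All checks pass, so 45 has order 52 and is a primitive root modulo 53.

Yes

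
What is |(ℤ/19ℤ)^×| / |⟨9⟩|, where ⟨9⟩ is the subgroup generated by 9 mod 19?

By Lagrange's theorem, ord_19(9) divides φ(19) = 19 − 1 = 18 = 2 · 3^2.
Divisors of 18: 1, 2, 3, 6, 9, 18.
Evaluate successive powers at the divisors of 18:
9^1 ≡ 9 (mod 19)
9^2 ≡ 5 (mod 19)
9^3 ≡ 7 (mod 19)
9^6 ≡ 11 (mod 19)
9^9 ≡ 1 (mod 19) ✓
Thus |⟨9⟩| = ord(9) = 9.
Index = |(Z/19Z)^×| / |⟨9⟩| = 18 / 9 = 2.

2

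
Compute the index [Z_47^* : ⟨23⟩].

ord(23) | φ(47) = 47 − 1 = 46 = 2 · 23.
Divisors of 46: 1, 2, 23, 46.
Compute 23^d (mod 47) for the divisors d until we hit 1:
23^1 ≡ 23
23^2 ≡ 12
23^23 ≡ 46
23^46 ≡ 1
The order of 23 is 46, so the subgroup it generates has 46 elements.
The index is φ(47) / ord(23) = 46 / 46 = 1.

1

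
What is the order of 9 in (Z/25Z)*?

The order of 9 must divide φ(25) = φ(5^2) = 5·(5−1) = 20 = 2^2 · 5.
Divisors of 20: 1, 2, 4, 5, 10, 20.
Compute 9^d (mod 25) for the divisors d until we hit 1:
9^1 ≡ 9
9^2 ≡ 6
9^4 ≡ 11
9^5 ≡ 24
9^10 ≡ 1
Hence ord(9) = 10.

10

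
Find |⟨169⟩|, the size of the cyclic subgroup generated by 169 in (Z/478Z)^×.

119

By Lagrange's theorem, ord_478(169) divides φ(478) = φ(2)·φ(239) = 1·238 = 238 = 2 · 7 · 17.
Divisors of 238: 1, 2, 7, 14, 17, 34, 119, 238.
Check 169^d mod 478 for each divisor in increasing order:
169^1 ≡ 169 (mod 478)
169^2 ≡ 359 (mod 478)
169^7 ≡ 51 (mod 478)
169^14 ≡ 211 (mod 478)
169^17 ≡ 263 (mod 478)
169^34 ≡ 337 (mod 478)
169^119 ≡ 1 (mod 478) ✓
So ord_478(169) = 119.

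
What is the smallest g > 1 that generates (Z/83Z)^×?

φ(83) = 83 − 1 = 82 = 2 · 41.
Test candidates g = 2, 3, … against the prime factors q ∈ {2, 41} of φ(83): g is a generator iff g^(82/q) ≢ 1 for every such q.
g = 2: 2^41 ≡ 82; 2^2 ≡ 4 — none is 1, so 2 is a primitive root.
The smallest primitive root modulo 83 is 2.

2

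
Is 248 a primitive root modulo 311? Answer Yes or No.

Yes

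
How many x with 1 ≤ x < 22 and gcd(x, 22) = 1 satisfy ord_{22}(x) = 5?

φ(22) = φ(2)·φ(11) = 1·10 = 10 = 2 · 5.
In a cyclic group of order 10, there are φ(d) elements of order d for each divisor d of 10, and zero for non-divisors.
5 | 10, and φ(5) = 5 − 1 = 4.

4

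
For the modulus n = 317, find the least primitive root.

φ(317) = 317 − 1 = 316 = 2^2 · 79.
g is a primitive root iff g^(316/q) ≢ 1 (mod 317) for each prime q ∈ {2, 79}.
g = 2: 2^158 ≡ 316; 2^4 ≡ 16 — none is 1, so 2 is a primitive root.
Hence the least primitive root of 317 is 2.

2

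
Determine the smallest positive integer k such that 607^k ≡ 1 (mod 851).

The order of 607 must divide φ(851) = φ(23·37) = (23−1)·(37−1) = 22·36 = 792 = 2^3 · 3^2 · 11.
Divisors of 792: 1, 2, 3, 4, 6, 8, 9, 11, 12, 18, 22, 24, 33, 36, 44, 66, 72, 88, 99, 132, 198, 264, 396, 792.
Check 607^d mod 851 for each divisor in increasing order:
607^1 ≡ 607 (mod 851)
607^2 ≡ 817 (mod 851)
607^3 ≡ 637 (mod 851)
607^4 ≡ 305 (mod 851)
607^6 ≡ 693 (mod 851)
607^8 ≡ 266 (mod 851)
607^9 ≡ 623 (mod 851)
607^11 ≡ 93 (mod 851)
607^12 ≡ 285 (mod 851)
607^18 ≡ 73 (mod 851)
607^22 ≡ 139 (mod 851)
607^24 ≡ 380 (mod 851)
607^33 ≡ 162 (mod 851)
607^36 ≡ 223 (mod 851)
607^44 ≡ 599 (mod 851)
607^66 ≡ 714 (mod 851)
607^72 ≡ 371 (mod 851)
607^88 ≡ 530 (mod 851)
607^99 ≡ 783 (mod 851)
607^132 ≡ 47 (mod 851)
607^198 ≡ 369 (mod 851)
607^264 ≡ 507 (mod 851)
607^396 ≡ 1 (mod 851) ✓
The smallest such exponent is 396, so the order of 607 is 396.

396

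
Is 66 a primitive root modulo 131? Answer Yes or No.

φ(131) = 131 − 1 = 130 = 2 · 5 · 13.
It suffices to check that the order of 66 is not a proper divisor of 130: compute 66^(130/q) for q ∈ {2, 5, 13}.
66^65 ≡ 130 (mod 131)  [q = 2: ≢ 1 ✓]
66^26 ≡ 89 (mod 131)  [q = 5: ≢ 1 ✓]
66^10 ≡ 60 (mod 131)  [q = 13: ≢ 1 ✓]
All checks pass, so 66 has order 130 and is a primitive root modulo 131.

Yes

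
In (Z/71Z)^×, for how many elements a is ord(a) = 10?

φ(71) = 71 − 1 = 70 = 2 · 5 · 7.
(Z/71Z)^× is cyclic (|G| = 70); a cyclic group of order m has exactly φ(d) elements of each order d | m, and none otherwise.
10 = 2 · 5 divides 70, and φ(10) = 4.

4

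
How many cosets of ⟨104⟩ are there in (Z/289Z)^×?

2

By Lagrange's theorem, ord_289(104) divides φ(289) = φ(17^2) = 17·(17−1) = 272 = 2^4 · 17.
Divisors of 272: 1, 2, 4, 8, 16, 17, 34, 68, 136, 272.
Check 104^d mod 289 for each divisor in increasing order:
104^1 ≡ 104 (mod 289)
104^2 ≡ 123 (mod 289)
104^4 ≡ 101 (mod 289)
104^8 ≡ 86 (mod 289)
104^16 ≡ 171 (mod 289)
104^17 ≡ 155 (mod 289)
104^34 ≡ 38 (mod 289)
104^68 ≡ 288 (mod 289)
104^136 ≡ 1 (mod 289) ✓
Thus |⟨104⟩| = ord(104) = 136.
Index = |(Z/289Z)^×| / |⟨104⟩| = 272 / 136 = 2.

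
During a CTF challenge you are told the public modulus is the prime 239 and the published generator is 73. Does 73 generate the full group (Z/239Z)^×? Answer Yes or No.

φ(239) = 239 − 1 = 238 = 2 · 7 · 17.
Test 73^(238/q) mod 239 for each prime factor q of 238:
73^119 ≡ 238 (mod 239)  [q = 2: ≢ 1 ✓]
73^34 ≡ 1 (mod 239)  [q = 7: ≡ 1 ✗]
73^14 ≡ 51 (mod 239)  [q = 17: ≢ 1 ✓]
Since 73^34 ≡ 1, the order of 73 divides 34 < 238, so 73 is not a primitive root.

No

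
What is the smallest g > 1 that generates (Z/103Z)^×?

5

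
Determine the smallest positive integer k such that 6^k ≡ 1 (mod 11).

By Lagrange's theorem, ord_11(6) divides φ(11) = 11 − 1 = 10 = 2 · 5.
Divisors of 10: 1, 2, 5, 10.
Compute 6^d (mod 11) for the divisors d until we hit 1:
6^1 ≡ 6
6^2 ≡ 3
6^5 ≡ 10
6^10 ≡ 1
Hence ord(6) = 10.

10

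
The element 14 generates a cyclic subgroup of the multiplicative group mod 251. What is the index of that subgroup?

1

By Lagrange's theorem, ord_251(14) divides φ(251) = 251 − 1 = 250 = 2 · 5^3.
Divisors of 250: 1, 2, 5, 10, 25, 50, 125, 250.
Compute 14^d (mod 251) for the divisors d until we hit 1:
14^1 ≡ 14 (mod 251)
14^2 ≡ 196 (mod 251)
14^5 ≡ 182 (mod 251)
14^10 ≡ 243 (mod 251)
14^25 ≡ 102 (mod 251)
14^50 ≡ 113 (mod 251)
14^125 ≡ 250 (mod 251)
14^250 ≡ 1 (mod 251) ✓
Thus |⟨14⟩| = ord(14) = 250.
[(Z/251Z)^× : ⟨14⟩] = 250/250 = 1.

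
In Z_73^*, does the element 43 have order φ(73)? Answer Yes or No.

φ(73) = 73 − 1 = 72 = 2^3 · 3^2.
Test 43^(72/q) mod 73 for each prime factor q of 72:
43^36 ≡ 72 (mod 73)  [q = 2: ≢ 1 ✓]
43^24 ≡ 1 (mod 73)  [q = 3: ≡ 1 ✗]
The check at q = 3 fails, so 43 generates a proper subgroup.

No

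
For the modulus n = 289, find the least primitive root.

3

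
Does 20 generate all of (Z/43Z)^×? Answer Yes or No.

φ(43) = 43 − 1 = 42 = 2 · 3 · 7.
It suffices to check that the order of 20 is not a proper divisor of 42: compute 20^(42/q) for q ∈ {2, 3, 7}.
20^21 ≡ 42 (mod 43)  [q = 2: ≢ 1 ✓]
20^14 ≡ 36 (mod 43)  [q = 3: ≢ 1 ✓]
20^6 ≡ 4 (mod 43)  [q = 7: ≢ 1 ✓]
All checks pass, so 20 has order 42 and is a primitive root modulo 43.

Yes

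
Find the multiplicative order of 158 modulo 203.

42

The order of 158 must divide φ(203) = φ(7·29) = (7−1)·(29−1) = 6·28 = 168 = 2^3 · 3 · 7.
Divisors of 168: 1, 2, 3, 4, 6, 7, 8, 12, 14, 21, 24, 28, 42, 56, 84, 168.
Compute 158^d (mod 203) for the divisors d until we hit 1:
158^1 ≡ 158
158^2 ≡ 198
158^3 ≡ 22
158^4 ≡ 25
158^6 ≡ 78
158^7 ≡ 144
158^8 ≡ 16
158^12 ≡ 197
158^14 ≡ 30
158^21 ≡ 57
158^24 ≡ 36
158^28 ≡ 88
158^42 ≡ 1
Therefore the multiplicative order of 158 modulo 203 is 42.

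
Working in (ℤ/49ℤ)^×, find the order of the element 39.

21

The order of 39 must divide φ(49) = φ(7^2) = 7·(7−1) = 42 = 2 · 3 · 7.
Divisors of 42: 1, 2, 3, 6, 7, 14, 21, 42.
Test each divisor d:
39^1 ≡ 39 (mod 49)
39^2 ≡ 2 (mod 49)
39^3 ≡ 29 (mod 49)
39^6 ≡ 8 (mod 49)
39^7 ≡ 18 (mod 49)
39^14 ≡ 30 (mod 49)
39^21 ≡ 1 (mod 49) ✓
The smallest such exponent is 21, so the order of 39 is 21.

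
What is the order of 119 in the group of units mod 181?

Since 119 ∈ (Z/181Z)^×, its order divides φ(181) = 181 − 1 = 180 = 2^2 · 3^2 · 5.
Divisors of 180: 1, 2, 3, 4, 5, 6, 9, 10, 12, 15, 18, 20, 30, 36, 45, 60, 90, 180.
Compute 119^d (mod 181) for the divisors d until we hit 1:
119^1 ≡ 119 (mod 181)
119^2 ≡ 43 (mod 181)
119^3 ≡ 49 (mod 181)
119^4 ≡ 39 (mod 181)
119^5 ≡ 116 (mod 181)
119^6 ≡ 48 (mod 181)
119^9 ≡ 180 (mod 181)
119^10 ≡ 62 (mod 181)
119^12 ≡ 132 (mod 181)
119^15 ≡ 133 (mod 181)
119^18 ≡ 1 (mod 181) ✓
Hence ord(119) = 18.

18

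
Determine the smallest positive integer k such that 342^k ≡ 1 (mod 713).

22

Since 342 ∈ (Z/713Z)^×, its order divides φ(713) = φ(23·31) = (23−1)·(31−1) = 22·30 = 660 = 2^2 · 3 · 5 · 11.
Divisors of 660: 1, 2, 3, 4, 5, 6, 10, 11, 12, 15, 20, 22, 30, 33, 44, 55, 60, 66, 110, 132, 165, 220, 330, 660.
Check 342^d mod 713 for each divisor in increasing order:
342^1 ≡ 342
342^2 ≡ 32
342^3 ≡ 249
342^4 ≡ 311
342^5 ≡ 125
342^6 ≡ 683
342^10 ≡ 652
342^11 ≡ 528
342^12 ≡ 187
342^15 ≡ 218
342^20 ≡ 156
342^22 ≡ 1
Hence ord(342) = 22.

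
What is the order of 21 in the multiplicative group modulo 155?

30

ord(21) | φ(155) = φ(5·31) = (5−1)·(31−1) = 4·30 = 120 = 2^3 · 3 · 5.
Divisors of 120: 1, 2, 3, 4, 5, 6, 8, 10, 12, 15, 20, 24, 30, 40, 60, 120.
Test each divisor d:
21^1 ≡ 21
21^2 ≡ 131
21^3 ≡ 116
21^4 ≡ 111
21^5 ≡ 6
21^6 ≡ 126
21^8 ≡ 76
21^10 ≡ 36
21^12 ≡ 66
21^15 ≡ 61
21^20 ≡ 56
21^24 ≡ 16
21^30 ≡ 1
So ord_155(21) = 30.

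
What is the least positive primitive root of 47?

5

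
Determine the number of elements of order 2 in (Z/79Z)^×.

φ(79) = 79 − 1 = 78 = 2 · 3 · 13.
Since (Z/79Z)^× is cyclic of order 78, the number of elements of order d is φ(d) when d | 78 and 0 otherwise.
2 | 78, and φ(2) = 2 − 1 = 1.

1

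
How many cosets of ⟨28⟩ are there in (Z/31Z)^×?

2

ord(28) | φ(31) = 31 − 1 = 30 = 2 · 3 · 5.
Divisors of 30: 1, 2, 3, 5, 6, 10, 15, 30.
Check 28^d mod 31 for each divisor in increasing order:
28^1 ≡ 28 (mod 31)
28^2 ≡ 9 (mod 31)
28^3 ≡ 4 (mod 31)
28^5 ≡ 5 (mod 31)
28^6 ≡ 16 (mod 31)
28^10 ≡ 25 (mod 31)
28^15 ≡ 1 (mod 31) ✓
So ord_31(28) = 15, hence |⟨28⟩| = 15.
Index = |(Z/31Z)^×| / |⟨28⟩| = 30 / 15 = 2.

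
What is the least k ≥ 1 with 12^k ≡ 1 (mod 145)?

ord(12) | φ(145) = φ(5·29) = (5−1)·(29−1) = 4·28 = 112 = 2^4 · 7.
Divisors of 112: 1, 2, 4, 7, 8, 14, 16, 28, 56, 112.
Compute 12^d (mod 145) for the divisors d until we hit 1:
12^1 ≡ 12
12^2 ≡ 144
12^4 ≡ 1
Hence ord(12) = 4.

4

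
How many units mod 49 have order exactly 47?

0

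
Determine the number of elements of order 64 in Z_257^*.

32

φ(257) = 257 − 1 = 256 = 2^8.
In a cyclic group of order 256, there are φ(d) elements of order d for each divisor d of 256, and zero for non-divisors.
64 = 2^6 divides 256, and φ(64) = 32.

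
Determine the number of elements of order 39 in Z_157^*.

24

φ(157) = 157 − 1 = 156 = 2^2 · 3 · 13.
Since (Z/157Z)^× is cyclic of order 156, the number of elements of order d is φ(d) when d | 156 and 0 otherwise.
39 = 3 · 13 divides 156, and φ(39) = 24.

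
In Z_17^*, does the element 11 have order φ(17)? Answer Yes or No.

φ(17) = 17 − 1 = 16 = 2^4.
Test 11^(16/q) mod 17 for each prime factor q of 16:
11^8 ≡ 16 (mod 17)  [q = 2: ≢ 1 ✓]
Every test exponent gives a nontrivial residue, hence 11 generates the full group.

Yes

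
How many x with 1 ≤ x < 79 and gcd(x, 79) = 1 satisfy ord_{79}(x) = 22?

φ(79) = 79 − 1 = 78 = 2 · 3 · 13.
(Z/79Z)^× is cyclic (|G| = 78); a cyclic group of order m has exactly φ(d) elements of each order d | m, and none otherwise.
Here 78 is not a multiple of 22, so there are no elements of order 22.

0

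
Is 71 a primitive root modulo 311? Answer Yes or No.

Yes

φ(311) = 311 − 1 = 310 = 2 · 5 · 31.
An element g generates (Z/311Z)^× iff g^(310/q) ≢ 1 (mod 311) for each prime q ∈ {2, 5, 31}.
71^155 ≡ 310 (mod 311)  [q = 2: ≢ 1 ✓]
71^62 ≡ 6 (mod 311)  [q = 5: ≢ 1 ✓]
71^10 ≡ 7 (mod 311)  [q = 31: ≢ 1 ✓]
Every test exponent gives a nontrivial residue, hence 71 generates the full group.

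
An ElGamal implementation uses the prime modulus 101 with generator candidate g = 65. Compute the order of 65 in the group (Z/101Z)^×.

The order of 65 must divide φ(101) = 101 − 1 = 100 = 2^2 · 5^2.
Divisors of 100: 1, 2, 4, 5, 10, 20, 25, 50, 100.
Check 65^d mod 101 for each divisor in increasing order:
65^1 ≡ 65
65^2 ≡ 84
65^4 ≡ 87
65^5 ≡ 100
65^10 ≡ 1
Hence ord(65) = 10.

10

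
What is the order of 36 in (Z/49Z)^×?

7

ord(36) | φ(49) = φ(7^2) = 7·(7−1) = 42 = 2 · 3 · 7.
Divisors of 42: 1, 2, 3, 6, 7, 14, 21, 42.
Test each divisor d:
36^1 ≡ 36 (mod 49)
36^2 ≡ 22 (mod 49)
36^3 ≡ 8 (mod 49)
36^6 ≡ 15 (mod 49)
36^7 ≡ 1 (mod 49) ✓
So ord_49(36) = 7.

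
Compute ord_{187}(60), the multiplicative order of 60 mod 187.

The order of 60 must divide φ(187) = φ(11·17) = (11−1)·(17−1) = 10·16 = 160 = 2^5 · 5.
Divisors of 160: 1, 2, 4, 5, 8, 10, 16, 20, 32, 40, 80, 160.
Check 60^d mod 187 for each divisor in increasing order:
60^1 ≡ 60 (mod 187)
60^2 ≡ 47 (mod 187)
60^4 ≡ 152 (mod 187)
60^5 ≡ 144 (mod 187)
60^8 ≡ 103 (mod 187)
60^10 ≡ 166 (mod 187)
60^16 ≡ 137 (mod 187)
60^20 ≡ 67 (mod 187)
60^32 ≡ 69 (mod 187)
60^40 ≡ 1 (mod 187) ✓
So ord_187(60) = 40.

40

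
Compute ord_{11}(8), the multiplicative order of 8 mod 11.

The order of 8 must divide φ(11) = 11 − 1 = 10 = 2 · 5.
Divisors of 10: 1, 2, 5, 10.
Test each divisor d:
8^1 ≡ 8 (mod 11)
8^2 ≡ 9 (mod 11)
8^5 ≡ 10 (mod 11)
8^10 ≡ 1 (mod 11) ✓
The smallest such exponent is 10, so the order of 8 is 10.

10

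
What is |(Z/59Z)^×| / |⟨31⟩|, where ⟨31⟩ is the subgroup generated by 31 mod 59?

1

The order of 31 must divide φ(59) = 59 − 1 = 58 = 2 · 29.
Divisors of 58: 1, 2, 29, 58.
Check 31^d mod 59 for each divisor in increasing order:
31^1 ≡ 31 (mod 59)
31^2 ≡ 17 (mod 59)
31^29 ≡ 58 (mod 59)
31^58 ≡ 1 (mod 59) ✓
The order of 31 is 58, so the subgroup it generates has 58 elements.
[(Z/59Z)^× : ⟨31⟩] = 58/58 = 1.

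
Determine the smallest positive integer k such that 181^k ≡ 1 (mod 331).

Since 181 ∈ (Z/331Z)^×, its order divides φ(331) = 331 − 1 = 330 = 2 · 3 · 5 · 11.
Divisors of 330: 1, 2, 3, 5, 6, 10, 11, 15, 22, 30, 33, 55, 66, 110, 165, 330.
Check 181^d mod 331 for each divisor in increasing order:
181^1 ≡ 181 (mod 331)
181^2 ≡ 323 (mod 331)
181^3 ≡ 207 (mod 331)
181^5 ≡ 330 (mod 331)
181^6 ≡ 150 (mod 331)
181^10 ≡ 1 (mod 331) ✓
Therefore the multiplicative order of 181 modulo 331 is 10.

10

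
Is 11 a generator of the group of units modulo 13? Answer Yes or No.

Yes

φ(13) = 13 − 1 = 12 = 2^2 · 3.
Test 11^(12/q) mod 13 for each prime factor q of 12:
11^6 ≡ 12 (mod 13)  [q = 2: ≢ 1 ✓]
11^4 ≡ 3 (mod 13)  [q = 3: ≢ 1 ✓]
All checks pass, so 11 has order 12 and is a primitive root modulo 13.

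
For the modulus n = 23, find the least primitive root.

5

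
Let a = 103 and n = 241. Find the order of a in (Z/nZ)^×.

80

The order of 103 must divide φ(241) = 241 − 1 = 240 = 2^4 · 3 · 5.
Divisors of 240: 1, 2, 3, 4, 5, 6, 8, 10, 12, 15, 16, 20, 24, 30, 40, 48, 60, 80, 120, 240.
Check 103^d mod 241 for each divisor in increasing order:
103^1 ≡ 103 (mod 241)
103^2 ≡ 5 (mod 241)
103^3 ≡ 33 (mod 241)
103^4 ≡ 25 (mod 241)
103^5 ≡ 165 (mod 241)
103^6 ≡ 125 (mod 241)
103^8 ≡ 143 (mod 241)
103^10 ≡ 233 (mod 241)
103^12 ≡ 201 (mod 241)
103^15 ≡ 126 (mod 241)
103^16 ≡ 205 (mod 241)
103^20 ≡ 64 (mod 241)
103^24 ≡ 154 (mod 241)
103^30 ≡ 211 (mod 241)
103^40 ≡ 240 (mod 241)
103^48 ≡ 98 (mod 241)
103^60 ≡ 177 (mod 241)
103^80 ≡ 1 (mod 241) ✓
Hence ord(103) = 80.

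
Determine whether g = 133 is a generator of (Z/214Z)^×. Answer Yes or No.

φ(214) = φ(2)·φ(107) = 1·106 = 106 = 2 · 53.
Test 133^(106/q) mod 214 for each prime factor q of 106:
133^53 ≡ 213 (mod 214)  [q = 2: ≢ 1 ✓]
133^2 ≡ 141 (mod 214)  [q = 53: ≢ 1 ✓]
All checks pass, so 133 has order 106 and is a primitive root modulo 214.

Yes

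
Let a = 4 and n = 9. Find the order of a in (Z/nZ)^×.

By Lagrange's theorem, ord_9(4) divides φ(9) = φ(3^2) = 3·(3−1) = 6 = 2 · 3.
Divisors of 6: 1, 2, 3, 6.
Test each divisor d:
4^1 ≡ 4
4^2 ≡ 7
4^3 ≡ 1
So ord_9(4) = 3.

3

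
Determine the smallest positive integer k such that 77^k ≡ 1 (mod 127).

42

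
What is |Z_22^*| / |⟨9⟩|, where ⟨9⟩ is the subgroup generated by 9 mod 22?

2

The order of 9 must divide φ(22) = φ(2)·φ(11) = 1·10 = 10 = 2 · 5.
Divisors of 10: 1, 2, 5, 10.
Check 9^d mod 22 for each divisor in increasing order:
9^1 ≡ 9
9^2 ≡ 15
9^5 ≡ 1
The order of 9 is 5, so the subgroup it generates has 5 elements.
The index is φ(22) / ord(9) = 10 / 5 = 2.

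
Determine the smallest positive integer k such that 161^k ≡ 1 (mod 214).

106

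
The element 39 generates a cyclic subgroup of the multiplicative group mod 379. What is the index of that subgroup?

18

By Lagrange's theorem, ord_379(39) divides φ(379) = 379 − 1 = 378 = 2 · 3^3 · 7.
Divisors of 378: 1, 2, 3, 6, 7, 9, 14, 18, 21, 27, 42, 54, 63, 126, 189, 378.
Evaluate successive powers at the divisors of 378:
39^1 ≡ 39 (mod 379)
39^2 ≡ 5 (mod 379)
39^3 ≡ 195 (mod 379)
39^6 ≡ 125 (mod 379)
39^7 ≡ 327 (mod 379)
39^9 ≡ 119 (mod 379)
39^14 ≡ 51 (mod 379)
39^18 ≡ 138 (mod 379)
39^21 ≡ 1 (mod 379) ✓
So ord_379(39) = 21, hence |⟨39⟩| = 21.
[(Z/379Z)^× : ⟨39⟩] = 378/21 = 18.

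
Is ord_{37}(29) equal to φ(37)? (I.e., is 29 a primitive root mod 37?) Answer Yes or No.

φ(37) = 37 − 1 = 36 = 2^2 · 3^2.
It suffices to check that the order of 29 is not a proper divisor of 36: compute 29^(36/q) for q ∈ {2, 3}.
29^18 ≡ 36 (mod 37)  [q = 2: ≢ 1 ✓]
29^12 ≡ 1 (mod 37)  [q = 3: ≡ 1 ✗]
Since 29^12 ≡ 1, the order of 29 divides 12 < 36, so 29 is not a primitive root.

No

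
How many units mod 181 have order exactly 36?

12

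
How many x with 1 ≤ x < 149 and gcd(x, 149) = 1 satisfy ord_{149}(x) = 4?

φ(149) = 149 − 1 = 148 = 2^2 · 37.
In a cyclic group of order 148, there are φ(d) elements of order d for each divisor d of 148, and zero for non-divisors.
4 = 2^2 divides 148, and φ(4) = 2.

2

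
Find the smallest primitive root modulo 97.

φ(97) = 97 − 1 = 96 = 2^5 · 3.
g is a primitive root iff g^(96/q) ≢ 1 (mod 97) for each prime q ∈ {2, 3}.
g = 2: 2^48 ≡ 1 — hits 1, so not a primitive root.
g = 3: 3^48 ≡ 1 — hits 1, so not a primitive root.
g = 4: 4^48 ≡ 1 — hits 1, so not a primitive root.
g = 5: 5^48 ≡ 96; 5^32 ≡ 35 — none is 1, so 5 is a primitive root.
The smallest primitive root modulo 97 is 5.

5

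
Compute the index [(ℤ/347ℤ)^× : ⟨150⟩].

1

Since 150 ∈ (Z/347Z)^×, its order divides φ(347) = 347 − 1 = 346 = 2 · 173.
Divisors of 346: 1, 2, 173, 346.
Compute 150^d (mod 347) for the divisors d until we hit 1:
150^1 ≡ 150
150^2 ≡ 292
150^173 ≡ 346
150^346 ≡ 1
The order of 150 is 346, so the subgroup it generates has 346 elements.
Index = |(Z/347Z)^×| / |⟨150⟩| = 346 / 346 = 1.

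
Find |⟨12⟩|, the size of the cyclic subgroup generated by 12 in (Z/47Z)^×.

23

By Lagrange's theorem, ord_47(12) divides φ(47) = 47 − 1 = 46 = 2 · 23.
Divisors of 46: 1, 2, 23, 46.
Check 12^d mod 47 for each divisor in increasing order:
12^1 ≡ 12 (mod 47)
12^2 ≡ 3 (mod 47)
12^23 ≡ 1 (mod 47) ✓
The smallest such exponent is 23, so the order of 12 is 23.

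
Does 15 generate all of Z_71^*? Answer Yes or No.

φ(71) = 71 − 1 = 70 = 2 · 5 · 7.
It suffices to check that the order of 15 is not a proper divisor of 70: compute 15^(70/q) for q ∈ {2, 5, 7}.
15^35 ≡ 1 (mod 71)  [q = 2: ≡ 1 ✗]
15^14 ≡ 25 (mod 71)  [q = 5: ≢ 1 ✓]
15^10 ≡ 48 (mod 71)  [q = 7: ≢ 1 ✓]
The check at q = 2 fails, so 15 generates a proper subgroup.

No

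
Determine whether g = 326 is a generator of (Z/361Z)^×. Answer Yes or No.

Yes

φ(361) = φ(19^2) = 19·(19−1) = 342 = 2 · 3^2 · 19.
An element g generates (Z/361Z)^× iff g^(342/q) ≢ 1 (mod 361) for each prime q ∈ {2, 3, 19}.
326^171 ≡ 360 (mod 361)  [q = 2: ≢ 1 ✓]
326^114 ≡ 292 (mod 361)  [q = 3: ≢ 1 ✓]
326^18 ≡ 115 (mod 361)  [q = 19: ≢ 1 ✓]
All checks pass, so 326 has order 342 and is a primitive root modulo 361.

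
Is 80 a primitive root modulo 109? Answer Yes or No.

φ(109) = 109 − 1 = 108 = 2^2 · 3^3.
Test 80^(108/q) mod 109 for each prime factor q of 108:
80^54 ≡ 1 (mod 109)  [q = 2: ≡ 1 ✗]
80^36 ≡ 63 (mod 109)  [q = 3: ≢ 1 ✓]
80^54 ≡ 1 shows ord(80) | 54, strictly less than φ(109); not a primitive root.

No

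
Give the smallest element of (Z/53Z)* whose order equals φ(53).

2

φ(53) = 53 − 1 = 52 = 2^2 · 13.
Test candidates g = 2, 3, … against the prime factors q ∈ {2, 13} of φ(53): g is a generator iff g^(52/q) ≢ 1 for every such q.
g = 2: 2^26 ≡ 52; 2^4 ≡ 16 — none is 1, so 2 is a primitive root.
Hence the least primitive root of 53 is 2.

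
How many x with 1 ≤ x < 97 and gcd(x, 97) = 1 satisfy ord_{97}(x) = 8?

4

φ(97) = 97 − 1 = 96 = 2^5 · 3.
In a cyclic group of order 96, there are φ(d) elements of order d for each divisor d of 96, and zero for non-divisors.
8 = 2^3 divides 96, and φ(8) = 4.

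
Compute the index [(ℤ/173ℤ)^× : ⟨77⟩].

2

By Lagrange's theorem, ord_173(77) divides φ(173) = 173 − 1 = 172 = 2^2 · 43.
Divisors of 172: 1, 2, 4, 43, 86, 172.
Test each divisor d:
77^1 ≡ 77 (mod 173)
77^2 ≡ 47 (mod 173)
77^4 ≡ 133 (mod 173)
77^43 ≡ 172 (mod 173)
77^86 ≡ 1 (mod 173) ✓
Thus |⟨77⟩| = ord(77) = 86.
[(Z/173Z)^× : ⟨77⟩] = 172/86 = 2.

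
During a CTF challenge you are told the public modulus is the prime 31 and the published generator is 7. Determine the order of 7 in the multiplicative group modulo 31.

The order of 7 must divide φ(31) = 31 − 1 = 30 = 2 · 3 · 5.
Divisors of 30: 1, 2, 3, 5, 6, 10, 15, 30.
Evaluate successive powers at the divisors of 30:
7^1 ≡ 7
7^2 ≡ 18
7^3 ≡ 2
7^5 ≡ 5
7^6 ≡ 4
7^10 ≡ 25
7^15 ≡ 1
Hence ord(7) = 15.

15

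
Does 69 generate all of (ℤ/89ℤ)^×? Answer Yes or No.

φ(89) = 89 − 1 = 88 = 2^3 · 11.
Test 69^(88/q) mod 89 for each prime factor q of 88:
69^44 ≡ 1 (mod 89)  [q = 2: ≡ 1 ✗]
69^8 ≡ 39 (mod 89)  [q = 11: ≢ 1 ✓]
Since 69^44 ≡ 1, the order of 69 divides 44 < 88, so 69 is not a primitive root.

No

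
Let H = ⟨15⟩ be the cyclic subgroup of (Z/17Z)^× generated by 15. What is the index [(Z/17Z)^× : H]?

ord(15) | φ(17) = 17 − 1 = 16 = 2^4.
Divisors of 16: 1, 2, 4, 8, 16.
Check 15^d mod 17 for each divisor in increasing order:
15^1 ≡ 15 (mod 17)
15^2 ≡ 4 (mod 17)
15^4 ≡ 16 (mod 17)
15^8 ≡ 1 (mod 17) ✓
The order of 15 is 8, so the subgroup it generates has 8 elements.
Index = |(Z/17Z)^×| / |⟨15⟩| = 16 / 8 = 2.

2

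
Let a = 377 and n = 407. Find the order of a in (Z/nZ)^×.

45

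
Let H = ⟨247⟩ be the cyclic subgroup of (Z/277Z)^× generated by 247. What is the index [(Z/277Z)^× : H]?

6

ord(247) | φ(277) = 277 − 1 = 276 = 2^2 · 3 · 23.
Divisors of 276: 1, 2, 3, 4, 6, 12, 23, 46, 69, 92, 138, 276.
Check 247^d mod 277 for each divisor in increasing order:
247^1 ≡ 247 (mod 277)
247^2 ≡ 69 (mod 277)
247^3 ≡ 146 (mod 277)
247^4 ≡ 52 (mod 277)
247^6 ≡ 264 (mod 277)
247^12 ≡ 169 (mod 277)
247^23 ≡ 276 (mod 277)
247^46 ≡ 1 (mod 277) ✓
The order of 247 is 46, so the subgroup it generates has 46 elements.
Index = |(Z/277Z)^×| / |⟨247⟩| = 276 / 46 = 6.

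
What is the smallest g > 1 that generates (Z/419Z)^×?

2

φ(419) = 419 − 1 = 418 = 2 · 11 · 19.
Test candidates g = 2, 3, … against the prime factors q ∈ {2, 11, 19} of φ(419): g is a generator iff g^(418/q) ≢ 1 for every such q.
g = 2: 2^209 ≡ 418; 2^38 ≡ 334; 2^22 ≡ 114 — none is 1, so 2 is a primitive root.
The smallest primitive root modulo 419 is 2.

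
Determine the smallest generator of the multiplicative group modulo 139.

2

φ(139) = 139 − 1 = 138 = 2 · 3 · 23.
g is a primitive root iff g^(138/q) ≢ 1 (mod 139) for each prime q ∈ {2, 3, 23}.
g = 2: 2^69 ≡ 138; 2^46 ≡ 96; 2^6 ≡ 64 — none is 1, so 2 is a primitive root.
So 2 is the smallest generator of (Z/139Z)^×.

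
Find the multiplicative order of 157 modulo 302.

ord(157) | φ(302) = φ(2)·φ(151) = 1·150 = 150 = 2 · 3 · 5^2.
Divisors of 150: 1, 2, 3, 5, 6, 10, 15, 25, 30, 50, 75, 150.
Evaluate successive powers at the divisors of 150:
157^1 ≡ 157 (mod 302)
157^2 ≡ 187 (mod 302)
157^3 ≡ 65 (mod 302)
157^5 ≡ 75 (mod 302)
157^6 ≡ 299 (mod 302)
157^10 ≡ 189 (mod 302)
157^15 ≡ 283 (mod 302)
157^25 ≡ 33 (mod 302)
157^30 ≡ 59 (mod 302)
157^50 ≡ 183 (mod 302)
157^75 ≡ 301 (mod 302)
157^150 ≡ 1 (mod 302) ✓
Hence ord(157) = 150.

150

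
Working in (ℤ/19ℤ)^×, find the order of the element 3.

The order of 3 must divide φ(19) = 19 − 1 = 18 = 2 · 3^2.
Divisors of 18: 1, 2, 3, 6, 9, 18.
Compute 3^d (mod 19) for the divisors d until we hit 1:
3^1 ≡ 3 (mod 19)
3^2 ≡ 9 (mod 19)
3^3 ≡ 8 (mod 19)
3^6 ≡ 7 (mod 19)
3^9 ≡ 18 (mod 19)
3^18 ≡ 1 (mod 19) ✓
The smallest such exponent is 18, so the order of 3 is 18.

18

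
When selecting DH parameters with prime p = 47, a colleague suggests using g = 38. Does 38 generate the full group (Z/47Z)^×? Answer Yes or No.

φ(47) = 47 − 1 = 46 = 2 · 23.
38 is a primitive root mod 47 iff 38^(φ(47)/q) ≢ 1 for every prime q | φ(47), i.e. q ∈ {2, 23}.
38^23 ≡ 46 (mod 47)  [q = 2: ≢ 1 ✓]
38^2 ≡ 34 (mod 47)  [q = 23: ≢ 1 ✓]
All checks pass, so 38 has order 46 and is a primitive root modulo 47.

Yes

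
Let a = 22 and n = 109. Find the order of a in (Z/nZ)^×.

27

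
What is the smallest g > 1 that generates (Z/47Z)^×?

5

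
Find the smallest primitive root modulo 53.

2

φ(53) = 53 − 1 = 52 = 2^2 · 13.
Test candidates g = 2, 3, … against the prime factors q ∈ {2, 13} of φ(53): g is a generator iff g^(52/q) ≢ 1 for every such q.
g = 2: 2^26 ≡ 52; 2^4 ≡ 16 — none is 1, so 2 is a primitive root.
Hence the least primitive root of 53 is 2.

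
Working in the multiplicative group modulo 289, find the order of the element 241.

By Lagrange's theorem, ord_289(241) divides φ(289) = φ(17^2) = 17·(17−1) = 272 = 2^4 · 17.
Divisors of 272: 1, 2, 4, 8, 16, 17, 34, 68, 136, 272.
Evaluate successive powers at the divisors of 272:
241^1 ≡ 241
241^2 ≡ 281
241^4 ≡ 64
241^8 ≡ 50
241^16 ≡ 188
241^17 ≡ 224
241^34 ≡ 179
241^68 ≡ 251
241^136 ≡ 288
241^272 ≡ 1
The smallest such exponent is 272, so the order of 241 is 272.

272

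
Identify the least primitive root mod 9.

2

φ(9) = φ(3^2) = 3·(3−1) = 6 = 2 · 3.
g is a primitive root iff g^(6/q) ≢ 1 (mod 9) for each prime q ∈ {2, 3}.
g = 2: 2^3 ≡ 8; 2^2 ≡ 4 — none is 1, so 2 is a primitive root.
Hence the least primitive root of 9 is 2.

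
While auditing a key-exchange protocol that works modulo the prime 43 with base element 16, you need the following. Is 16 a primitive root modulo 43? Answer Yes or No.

No

φ(43) = 43 − 1 = 42 = 2 · 3 · 7.
It suffices to check that the order of 16 is not a proper divisor of 42: compute 16^(42/q) for q ∈ {2, 3, 7}.
16^21 ≡ 1 (mod 43)  [q = 2: ≡ 1 ✗]
16^14 ≡ 1 (mod 43)  [q = 3: ≡ 1 ✗]
16^6 ≡ 35 (mod 43)  [q = 7: ≢ 1 ✓]
16^21 ≡ 1 shows ord(16) | 21, strictly less than φ(43); not a primitive root.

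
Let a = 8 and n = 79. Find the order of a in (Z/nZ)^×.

13

ord(8) | φ(79) = 79 − 1 = 78 = 2 · 3 · 13.
Divisors of 78: 1, 2, 3, 6, 13, 26, 39, 78.
Evaluate successive powers at the divisors of 78:
8^1 ≡ 8 (mod 79)
8^2 ≡ 64 (mod 79)
8^3 ≡ 38 (mod 79)
8^6 ≡ 22 (mod 79)
8^13 ≡ 1 (mod 79) ✓
The smallest such exponent is 13, so the order of 8 is 13.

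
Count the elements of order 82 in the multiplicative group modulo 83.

φ(83) = 83 − 1 = 82 = 2 · 41.
(Z/83Z)^× is cyclic (|G| = 82); a cyclic group of order m has exactly φ(d) elements of each order d | m, and none otherwise.
82 = 2 · 41 divides 82, and φ(82) = 40.

40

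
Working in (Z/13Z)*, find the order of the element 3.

The order of 3 must divide φ(13) = 13 − 1 = 12 = 2^2 · 3.
Divisors of 12: 1, 2, 3, 4, 6, 12.
Test each divisor d:
3^1 ≡ 3 (mod 13)
3^2 ≡ 9 (mod 13)
3^3 ≡ 1 (mod 13) ✓
Therefore the multiplicative order of 3 modulo 13 is 3.

3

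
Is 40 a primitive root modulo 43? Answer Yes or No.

φ(43) = 43 − 1 = 42 = 2 · 3 · 7.
An element g generates (Z/43Z)^× iff g^(42/q) ≢ 1 (mod 43) for each prime q ∈ {2, 3, 7}.
40^21 ≡ 1 (mod 43)  [q = 2: ≡ 1 ✗]
40^14 ≡ 36 (mod 43)  [q = 3: ≢ 1 ✓]
40^6 ≡ 41 (mod 43)  [q = 7: ≢ 1 ✓]
Since 40^21 ≡ 1, the order of 40 divides 21 < 42, so 40 is not a primitive root.

No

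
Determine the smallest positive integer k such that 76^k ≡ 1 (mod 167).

83

ord(76) | φ(167) = 167 − 1 = 166 = 2 · 83.
Divisors of 166: 1, 2, 83, 166.
Check 76^d mod 167 for each divisor in increasing order:
76^1 ≡ 76 (mod 167)
76^2 ≡ 98 (mod 167)
76^83 ≡ 1 (mod 167) ✓
Therefore the multiplicative order of 76 modulo 167 is 83.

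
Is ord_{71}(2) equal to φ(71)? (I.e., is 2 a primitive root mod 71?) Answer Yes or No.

φ(71) = 71 − 1 = 70 = 2 · 5 · 7.
Test 2^(70/q) mod 71 for each prime factor q of 70:
2^35 ≡ 1 (mod 71)  [q = 2: ≡ 1 ✗]
2^14 ≡ 54 (mod 71)  [q = 5: ≢ 1 ✓]
2^10 ≡ 30 (mod 71)  [q = 7: ≢ 1 ✓]
2^35 ≡ 1 shows ord(2) | 35, strictly less than φ(71); not a primitive root.

No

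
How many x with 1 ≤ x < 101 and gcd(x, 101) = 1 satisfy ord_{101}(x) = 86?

0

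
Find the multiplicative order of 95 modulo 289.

Since 95 ∈ (Z/289Z)^×, its order divides φ(289) = φ(17^2) = 17·(17−1) = 272 = 2^4 · 17.
Divisors of 272: 1, 2, 4, 8, 16, 17, 34, 68, 136, 272.
Evaluate successive powers at the divisors of 272:
95^1 ≡ 95 (mod 289)
95^2 ≡ 66 (mod 289)
95^4 ≡ 21 (mod 289)
95^8 ≡ 152 (mod 289)
95^16 ≡ 273 (mod 289)
95^17 ≡ 214 (mod 289)
95^34 ≡ 134 (mod 289)
95^68 ≡ 38 (mod 289)
95^136 ≡ 288 (mod 289)
95^272 ≡ 1 (mod 289) ✓
The smallest such exponent is 272, so the order of 95 is 272.

272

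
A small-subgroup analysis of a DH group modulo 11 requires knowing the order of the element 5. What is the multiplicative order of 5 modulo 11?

5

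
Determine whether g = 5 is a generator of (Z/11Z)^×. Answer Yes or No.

No

φ(11) = 11 − 1 = 10 = 2 · 5.
Test 5^(10/q) mod 11 for each prime factor q of 10:
5^5 ≡ 1 (mod 11)  [q = 2: ≡ 1 ✗]
5^2 ≡ 3 (mod 11)  [q = 5: ≢ 1 ✓]
Since 5^5 ≡ 1, the order of 5 divides 5 < 10, so 5 is not a primitive root.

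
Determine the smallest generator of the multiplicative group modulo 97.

5

φ(97) = 97 − 1 = 96 = 2^5 · 3.
Test candidates g = 2, 3, … against the prime factors q ∈ {2, 3} of φ(97): g is a generator iff g^(96/q) ≢ 1 for every such q.
g = 2: 2^48 ≡ 1 — hits 1, so not a primitive root.
g = 3: 3^48 ≡ 1 — hits 1, so not a primitive root.
g = 4: 4^48 ≡ 1 — hits 1, so not a primitive root.
g = 5: 5^48 ≡ 96; 5^32 ≡ 35 — none is 1, so 5 is a primitive root.
So 5 is the smallest generator of (Z/97Z)^×.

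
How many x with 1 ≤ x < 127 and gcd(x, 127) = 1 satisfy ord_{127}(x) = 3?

2

φ(127) = 127 − 1 = 126 = 2 · 3^2 · 7.
(Z/127Z)^× is cyclic (|G| = 126); a cyclic group of order m has exactly φ(d) elements of each order d | m, and none otherwise.
3 | 126, and φ(3) = 3 − 1 = 2.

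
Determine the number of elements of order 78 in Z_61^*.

0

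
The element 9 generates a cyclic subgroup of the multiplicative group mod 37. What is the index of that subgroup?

4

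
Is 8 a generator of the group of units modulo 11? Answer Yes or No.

φ(11) = 11 − 1 = 10 = 2 · 5.
8 is a primitive root mod 11 iff 8^(φ(11)/q) ≢ 1 for every prime q | φ(11), i.e. q ∈ {2, 5}.
8^5 ≡ 10 (mod 11)  [q = 2: ≢ 1 ✓]
8^2 ≡ 9 (mod 11)  [q = 5: ≢ 1 ✓]
Every test exponent gives a nontrivial residue, hence 8 generates the full group.

Yes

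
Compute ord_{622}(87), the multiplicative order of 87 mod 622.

62

By Lagrange's theorem, ord_622(87) divides φ(622) = φ(2)·φ(311) = 1·310 = 310 = 2 · 5 · 31.
Divisors of 310: 1, 2, 5, 10, 31, 62, 155, 310.
Check 87^d mod 622 for each divisor in increasing order:
87^1 ≡ 87 (mod 622)
87^2 ≡ 105 (mod 622)
87^5 ≡ 51 (mod 622)
87^10 ≡ 113 (mod 622)
87^31 ≡ 621 (mod 622)
87^62 ≡ 1 (mod 622) ✓
The smallest such exponent is 62, so the order of 87 is 62.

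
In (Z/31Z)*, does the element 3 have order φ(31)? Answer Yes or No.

Yes

φ(31) = 31 − 1 = 30 = 2 · 3 · 5.
3 is a primitive root mod 31 iff 3^(φ(31)/q) ≢ 1 for every prime q | φ(31), i.e. q ∈ {2, 3, 5}.
3^15 ≡ 30 (mod 31)  [q = 2: ≢ 1 ✓]
3^10 ≡ 25 (mod 31)  [q = 3: ≢ 1 ✓]
3^6 ≡ 16 (mod 31)  [q = 5: ≢ 1 ✓]
All checks pass, so 3 has order 30 and is a primitive root modulo 31.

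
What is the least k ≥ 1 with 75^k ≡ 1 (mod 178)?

88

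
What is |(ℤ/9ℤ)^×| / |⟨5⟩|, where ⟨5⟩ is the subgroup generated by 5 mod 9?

1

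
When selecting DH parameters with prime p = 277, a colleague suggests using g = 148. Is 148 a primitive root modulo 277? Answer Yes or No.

φ(277) = 277 − 1 = 276 = 2^2 · 3 · 23.
148 is a primitive root mod 277 iff 148^(φ(277)/q) ≢ 1 for every prime q | φ(277), i.e. q ∈ {2, 3, 23}.
148^138 ≡ 276 (mod 277)  [q = 2: ≢ 1 ✓]
148^92 ≡ 1 (mod 277)  [q = 3: ≡ 1 ✗]
148^12 ≡ 273 (mod 277)  [q = 23: ≢ 1 ✓]
Since 148^92 ≡ 1, the order of 148 divides 92 < 276, so 148 is not a primitive root.

No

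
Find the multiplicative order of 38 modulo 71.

35

Since 38 ∈ (Z/71Z)^×, its order divides φ(71) = 71 − 1 = 70 = 2 · 5 · 7.
Divisors of 70: 1, 2, 5, 7, 10, 14, 35, 70.
Evaluate successive powers at the divisors of 70:
38^1 ≡ 38
38^2 ≡ 24
38^5 ≡ 20
38^7 ≡ 54
38^10 ≡ 45
38^14 ≡ 5
38^35 ≡ 1
Therefore the multiplicative order of 38 modulo 71 is 35.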